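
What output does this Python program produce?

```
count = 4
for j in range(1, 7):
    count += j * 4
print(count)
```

88

j=1: count = 4+1*4 = 8
j=2: count = 8+2*4 = 16
j=3: count = 16+3*4 = 28
j=4: count = 28+4*4 = 44
j=5: count = 44+5*4 = 64
j=6: count = 64+6*4 = 88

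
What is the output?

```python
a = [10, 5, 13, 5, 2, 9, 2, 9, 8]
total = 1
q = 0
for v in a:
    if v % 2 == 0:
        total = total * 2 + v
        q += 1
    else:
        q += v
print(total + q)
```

161

v=10: even, total = 1*2+10 = 12; q=1
v=5: not even; q=6
v=13: not even; q=19
v=5: not even; q=24
v=2: even, total = 12*2+2 = 26; q=25
v=9: not even; q=34
v=2: even, total = 26*2+2 = 54; q=35
v=9: not even; q=44
v=8: even, total = 54*2+8 = 116; q=45
total+q = 116+45 = 161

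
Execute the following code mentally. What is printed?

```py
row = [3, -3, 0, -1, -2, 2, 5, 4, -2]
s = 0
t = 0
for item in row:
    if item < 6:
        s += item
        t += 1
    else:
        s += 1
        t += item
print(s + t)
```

15

item=3: <6, s = 0+3 = 3; t=1
item=-3: <6, s = 3+(-3) = 0; t=2
item=0: <6, s = 0+0 = 0; t=3
item=-1: <6, s = 0+(-1) = -1; t=4
item=-2: <6, s = (-1)+(-2) = -3; t=5
item=2: <6, s = (-3)+2 = -1; t=6
item=5: <6, s = (-1)+5 = 4; t=7
item=4: <6, s = 4+4 = 8; t=8
item=-2: <6, s = 8+(-2) = 6; t=9
s+t = 6+9 = 15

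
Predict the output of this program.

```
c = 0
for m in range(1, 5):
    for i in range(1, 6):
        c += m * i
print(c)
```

m=1,i=1: c = 0+1 = 1
m=1,i=2: c = 1+2 = 3
m=1,i=3: c = 3+3 = 6
m=1,i=4: c = 6+4 = 10
m=1,i=5: c = 10+5 = 15
m=2,i=1: c = 15+2 = 17
m=2,i=2: c = 17+4 = 21
m=2,i=3: c = 21+6 = 27
m=2,i=4: c = 27+8 = 35
m=2,i=5: c = 35+10 = 45
m=3,i=1: c = 45+3 = 48
m=3,i=2: c = 48+6 = 54
m=3,i=3: c = 54+9 = 63
m=3,i=4: c = 63+12 = 75
m=3,i=5: c = 75+15 = 90
m=4,i=1: c = 90+4 = 94
m=4,i=2: c = 94+8 = 102
m=4,i=3: c = 102+12 = 114
m=4,i=4: c = 114+16 = 130
m=4,i=5: c = 130+20 = 150

150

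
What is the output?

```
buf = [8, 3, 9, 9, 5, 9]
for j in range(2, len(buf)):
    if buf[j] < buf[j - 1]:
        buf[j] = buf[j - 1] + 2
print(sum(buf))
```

j=2: 9>=3, unchanged → [8, 3, 9, 9, 5, 9]
j=3: 9>=9, unchanged → [8, 3, 9, 9, 5, 9]
j=4: 5<9, buf[4] = 9+2 = 11 → [8, 3, 9, 9, 11, 9]
j=5: 9<11, buf[5] = 11+2 = 13 → [8, 3, 9, 9, 11, 13]
sum = 53

53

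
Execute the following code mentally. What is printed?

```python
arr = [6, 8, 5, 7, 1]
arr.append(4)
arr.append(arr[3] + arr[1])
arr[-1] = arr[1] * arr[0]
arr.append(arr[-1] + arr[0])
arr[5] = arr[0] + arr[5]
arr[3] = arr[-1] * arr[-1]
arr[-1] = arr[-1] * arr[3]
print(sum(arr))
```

160458

append 4 → [6, 8, 5, 7, 1, 4]
append arr[3]+arr[1] = 7+8 = 15 → [6, 8, 5, 7, 1, 4, 15]
arr[-1] = arr[1]*arr[0] = 8*6 = 48 → [6, 8, 5, 7, 1, 4, 48]
append arr[-1]+arr[0] = 48+6 = 54 → [6, 8, 5, 7, 1, 4, 48, 54]
arr[5] = arr[0]+arr[5] = 6+4 = 10 → [6, 8, 5, 7, 1, 10, 48, 54]
arr[3] = arr[-1]*arr[-1] = 54*54 = 2916 → [6, 8, 5, 2916, 1, 10, 48, 54]
arr[-1] = arr[-1]*arr[3] = 54*2916 = 157464 → [6, 8, 5, 2916, 1, 10, 48, 157464]
sum = 160458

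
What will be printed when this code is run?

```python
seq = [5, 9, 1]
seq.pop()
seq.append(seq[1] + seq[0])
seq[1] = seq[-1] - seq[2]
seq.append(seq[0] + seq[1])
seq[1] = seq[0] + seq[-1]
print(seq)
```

[5, 10, 14, 5]

pop() removes 1 → [5, 9]
append seq[1]+seq[0] = 9+5 = 14 → [5, 9, 14]
seq[1] = seq[-1]-seq[2] = 14-14 = 0 → [5, 0, 14]
append seq[0]+seq[1] = 5+0 = 5 → [5, 0, 14, 5]
seq[1] = seq[0]+seq[-1] = 5+5 = 10 → [5, 10, 14, 5]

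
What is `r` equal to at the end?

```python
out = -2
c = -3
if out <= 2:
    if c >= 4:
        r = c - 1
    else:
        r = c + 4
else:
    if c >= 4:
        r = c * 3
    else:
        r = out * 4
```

1

out=-2, c=-3
out <= 2 is True; c >= 4 is False
→ r = c + 4 = 1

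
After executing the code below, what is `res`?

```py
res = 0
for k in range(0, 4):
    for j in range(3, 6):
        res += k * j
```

72

k=0,j=3: res = 0+0 = 0
k=0,j=4: res = 0+0 = 0
k=0,j=5: res = 0+0 = 0
k=1,j=3: res = 0+3 = 3
k=1,j=4: res = 3+4 = 7
k=1,j=5: res = 7+5 = 12
k=2,j=3: res = 12+6 = 18
k=2,j=4: res = 18+8 = 26
k=2,j=5: res = 26+10 = 36
k=3,j=3: res = 36+9 = 45
k=3,j=4: res = 45+12 = 57
k=3,j=5: res = 57+15 = 72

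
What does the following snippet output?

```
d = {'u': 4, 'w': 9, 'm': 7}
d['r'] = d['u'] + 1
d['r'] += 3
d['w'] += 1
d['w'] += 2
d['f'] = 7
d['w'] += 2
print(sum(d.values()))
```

d['r'] = d['u']+1 = 5 → {'u': 4, 'w': 9, 'm': 7, 'r': 5}
d['r'] = 5+3 = 8 → {'u': 4, 'w': 9, 'm': 7, 'r': 8}
d['w'] = 9+1 = 10 → {'u': 4, 'w': 10, 'm': 7, 'r': 8}
d['w'] = 10+2 = 12 → {'u': 4, 'w': 12, 'm': 7, 'r': 8}
d['f'] = 7 → {'u': 4, 'w': 12, 'm': 7, 'r': 8, 'f': 7}
d['w'] = 12+2 = 14 → {'u': 4, 'w': 14, 'm': 7, 'r': 8, 'f': 7}
sum of values = 40

40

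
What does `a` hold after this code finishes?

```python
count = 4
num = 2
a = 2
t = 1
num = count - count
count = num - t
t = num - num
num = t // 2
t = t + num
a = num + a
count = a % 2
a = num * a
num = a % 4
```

0

num = 4-4 = 0
count = 0-1 = -1
t = 0-0 = 0
num = 0//2 = 0
t = 0+0 = 0
a = 0+2 = 2
count = 2%2 = 0
a = 0*2 = 0
num = 0%4 = 0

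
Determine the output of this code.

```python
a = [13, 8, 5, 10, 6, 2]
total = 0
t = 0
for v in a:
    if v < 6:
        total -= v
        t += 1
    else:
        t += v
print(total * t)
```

v=13: not <6; t=13
v=8: not <6; t=21
v=5: <6, total = 0-5 = -5; t=22
v=10: not <6; t=32
v=6: not <6; t=38
v=2: <6, total = (-5)-2 = -7; t=39
total*t = (-7)*39 = -273

-273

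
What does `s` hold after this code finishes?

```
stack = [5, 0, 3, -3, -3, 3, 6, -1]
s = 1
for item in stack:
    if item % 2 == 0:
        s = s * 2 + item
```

10

item=5: not even
item=0: even, s = 1*2+0 = 2
item=3: not even
item=-3: not even
item=-3: not even
item=3: not even
item=6: even, s = 2*2+6 = 10
item=-1: not even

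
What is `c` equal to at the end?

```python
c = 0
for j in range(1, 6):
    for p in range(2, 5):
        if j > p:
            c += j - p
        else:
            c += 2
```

28

j=1,p=2: not 1>2, c = 0+2 = 2
j=1,p=3: not 1>3, c = 2+2 = 4
j=1,p=4: not 1>4, c = 4+2 = 6
j=2,p=2: not 2>2, c = 6+2 = 8
j=2,p=3: not 2>3, c = 8+2 = 10
j=2,p=4: not 2>4, c = 10+2 = 12
j=3,p=2: 3>2, c = 12+1 = 13
j=3,p=3: not 3>3, c = 13+2 = 15
j=3,p=4: not 3>4, c = 15+2 = 17
j=4,p=2: 4>2, c = 17+2 = 19
j=4,p=3: 4>3, c = 19+1 = 20
j=4,p=4: not 4>4, c = 20+2 = 22
j=5,p=2: 5>2, c = 22+3 = 25
j=5,p=3: 5>3, c = 25+2 = 27
j=5,p=4: 5>4, c = 27+1 = 28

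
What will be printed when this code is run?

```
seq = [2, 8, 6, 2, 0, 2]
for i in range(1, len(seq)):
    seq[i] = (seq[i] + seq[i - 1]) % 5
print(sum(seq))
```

i=1: seq[1] = (8+2)%5 = 0 → [2, 0, 6, 2, 0, 2]
i=2: seq[2] = (6+0)%5 = 1 → [2, 0, 1, 2, 0, 2]
i=3: seq[3] = (2+1)%5 = 3 → [2, 0, 1, 3, 0, 2]
i=4: seq[4] = (0+3)%5 = 3 → [2, 0, 1, 3, 3, 2]
i=5: seq[5] = (2+3)%5 = 0 → [2, 0, 1, 3, 3, 0]
sum = 9

9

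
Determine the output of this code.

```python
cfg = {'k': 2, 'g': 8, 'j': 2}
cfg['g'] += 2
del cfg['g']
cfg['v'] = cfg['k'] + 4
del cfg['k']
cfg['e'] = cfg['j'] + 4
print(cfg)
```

cfg['g'] = 8+2 = 10 → {'k': 2, 'g': 10, 'j': 2}
del 'g' → {'k': 2, 'j': 2}
cfg['v'] = cfg['k']+4 = 6 → {'k': 2, 'j': 2, 'v': 6}
del 'k' → {'j': 2, 'v': 6}
cfg['e'] = cfg['j']+4 = 6 → {'j': 2, 'v': 6, 'e': 6}

{'j': 2, 'v': 6, 'e': 6}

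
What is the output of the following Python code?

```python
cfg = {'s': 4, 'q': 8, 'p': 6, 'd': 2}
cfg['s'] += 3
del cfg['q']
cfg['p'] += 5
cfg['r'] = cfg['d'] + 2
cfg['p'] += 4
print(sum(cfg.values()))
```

cfg['s'] = 4+3 = 7 → {'s': 7, 'q': 8, 'p': 6, 'd': 2}
del 'q' → {'s': 7, 'p': 6, 'd': 2}
cfg['p'] = 6+5 = 11 → {'s': 7, 'p': 11, 'd': 2}
cfg['r'] = cfg['d']+2 = 4 → {'s': 7, 'p': 11, 'd': 2, 'r': 4}
cfg['p'] = 11+4 = 15 → {'s': 7, 'p': 15, 'd': 2, 'r': 4}
sum of values = 28

28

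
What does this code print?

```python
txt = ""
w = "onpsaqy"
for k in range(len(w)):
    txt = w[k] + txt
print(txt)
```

k=0: prepend 'o' → 'o'
k=1: prepend 'n' → 'no'
k=2: prepend 'p' → 'pno'
k=3: prepend 's' → 'spno'
k=4: prepend 'a' → 'aspno'
k=5: prepend 'q' → 'qaspno'
k=6: prepend 'y' → 'yqaspno'

yqaspno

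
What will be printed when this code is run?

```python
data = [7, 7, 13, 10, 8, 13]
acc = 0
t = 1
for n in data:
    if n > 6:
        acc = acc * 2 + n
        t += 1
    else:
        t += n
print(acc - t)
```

n=7: >6, acc = 0*2+7 = 7; t=2
n=7: >6, acc = 7*2+7 = 21; t=3
n=13: >6, acc = 21*2+13 = 55; t=4
n=10: >6, acc = 55*2+10 = 120; t=5
n=8: >6, acc = 120*2+8 = 248; t=6
n=13: >6, acc = 248*2+13 = 509; t=7
acc-t = 509-7 = 502

502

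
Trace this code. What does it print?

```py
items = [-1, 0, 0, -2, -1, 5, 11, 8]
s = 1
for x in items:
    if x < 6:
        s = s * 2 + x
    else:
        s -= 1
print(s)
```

x=-1: <6, s = 1*2+(-1) = 1
x=0: <6, s = 1*2+0 = 2
x=0: <6, s = 2*2+0 = 4
x=-2: <6, s = 4*2+(-2) = 6
x=-1: <6, s = 6*2+(-1) = 11
x=5: <6, s = 11*2+5 = 27
x=11: not <6, s = 27-1 = 26
x=8: not <6, s = 26-1 = 25

25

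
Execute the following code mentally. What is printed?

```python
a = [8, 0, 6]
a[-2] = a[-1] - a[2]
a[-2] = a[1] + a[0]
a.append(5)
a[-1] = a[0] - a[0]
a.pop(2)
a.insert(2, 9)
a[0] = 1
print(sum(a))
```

18

a[-2] = a[-1]-a[2] = 6-6 = 0 → [8, 0, 6]
a[-2] = a[1]+a[0] = 0+8 = 8 → [8, 8, 6]
append 5 → [8, 8, 6, 5]
a[-1] = a[0]-a[0] = 8-8 = 0 → [8, 8, 6, 0]
pop(2) removes 6 → [8, 8, 0]
insert 9 at 2 → [8, 8, 9, 0]
a[0] = 1 → [1, 8, 9, 0]
sum = 18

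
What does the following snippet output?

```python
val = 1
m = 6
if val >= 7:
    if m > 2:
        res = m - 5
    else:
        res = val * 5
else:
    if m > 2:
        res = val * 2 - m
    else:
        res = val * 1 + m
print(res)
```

-4

val=1, m=6
val >= 7 is False; m > 2 is True
→ res = val * 2 - m = -4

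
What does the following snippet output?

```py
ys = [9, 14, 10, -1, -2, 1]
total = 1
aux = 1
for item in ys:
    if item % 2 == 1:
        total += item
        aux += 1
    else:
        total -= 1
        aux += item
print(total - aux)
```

-19

item=9: odd, total = 1+9 = 10; aux=2
item=14: not odd, total = 10-1 = 9; aux=16
item=10: not odd, total = 9-1 = 8; aux=26
item=-1: odd, total = 8+(-1) = 7; aux=27
item=-2: not odd, total = 7-1 = 6; aux=25
item=1: odd, total = 6+1 = 7; aux=26
total-aux = 7-26 = -19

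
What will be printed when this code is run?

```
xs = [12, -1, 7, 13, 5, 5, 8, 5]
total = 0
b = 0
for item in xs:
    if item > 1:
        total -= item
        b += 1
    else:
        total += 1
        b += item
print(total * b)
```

-324

item=12: >1, total = 0-12 = -12; b=1
item=-1: not >1, total = (-12)+1 = -11; b=0
item=7: >1, total = (-11)-7 = -18; b=1
item=13: >1, total = (-18)-13 = -31; b=2
item=5: >1, total = (-31)-5 = -36; b=3
item=5: >1, total = (-36)-5 = -41; b=4
item=8: >1, total = (-41)-8 = -49; b=5
item=5: >1, total = (-49)-5 = -54; b=6
total*b = (-54)*6 = -324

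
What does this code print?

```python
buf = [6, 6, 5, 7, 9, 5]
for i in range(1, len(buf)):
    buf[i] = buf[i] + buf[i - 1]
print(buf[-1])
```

i=1: buf[1] = 6+6 = 12 → [6, 12, 5, 7, 9, 5]
i=2: buf[2] = 5+12 = 17 → [6, 12, 17, 7, 9, 5]
i=3: buf[3] = 7+17 = 24 → [6, 12, 17, 24, 9, 5]
i=4: buf[4] = 9+24 = 33 → [6, 12, 17, 24, 33, 5]
i=5: buf[5] = 5+33 = 38 → [6, 12, 17, 24, 33, 38]

38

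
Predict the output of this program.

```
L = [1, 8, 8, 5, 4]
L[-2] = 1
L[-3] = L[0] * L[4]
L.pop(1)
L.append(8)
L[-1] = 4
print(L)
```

L[-2] = 1 → [1, 8, 8, 1, 4]
L[-3] = L[0]*L[4] = 1*4 = 4 → [1, 8, 4, 1, 4]
pop(1) removes 8 → [1, 4, 1, 4]
append 8 → [1, 4, 1, 4, 8]
L[-1] = 4 → [1, 4, 1, 4, 4]

[1, 4, 1, 4, 4]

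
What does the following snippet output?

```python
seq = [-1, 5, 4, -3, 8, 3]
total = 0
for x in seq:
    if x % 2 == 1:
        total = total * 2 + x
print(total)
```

9

x=-1: odd, total = 0*2+(-1) = -1
x=5: odd, total = (-1)*2+5 = 3
x=4: not odd
x=-3: odd, total = 3*2+(-3) = 3
x=8: not odd
x=3: odd, total = 3*2+3 = 9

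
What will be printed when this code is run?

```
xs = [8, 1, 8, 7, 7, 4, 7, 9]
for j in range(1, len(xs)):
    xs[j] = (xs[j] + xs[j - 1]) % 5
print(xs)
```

[8, 4, 2, 4, 1, 0, 2, 1]

j=1: xs[1] = (1+8)%5 = 4 → [8, 4, 8, 7, 7, 4, 7, 9]
j=2: xs[2] = (8+4)%5 = 2 → [8, 4, 2, 7, 7, 4, 7, 9]
j=3: xs[3] = (7+2)%5 = 4 → [8, 4, 2, 4, 7, 4, 7, 9]
j=4: xs[4] = (7+4)%5 = 1 → [8, 4, 2, 4, 1, 4, 7, 9]
j=5: xs[5] = (4+1)%5 = 0 → [8, 4, 2, 4, 1, 0, 7, 9]
j=6: xs[6] = (7+0)%5 = 2 → [8, 4, 2, 4, 1, 0, 2, 9]
j=7: xs[7] = (9+2)%5 = 1 → [8, 4, 2, 4, 1, 0, 2, 1]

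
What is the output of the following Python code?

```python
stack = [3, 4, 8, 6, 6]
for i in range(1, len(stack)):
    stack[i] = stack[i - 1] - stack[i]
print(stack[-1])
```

-21

i=1: stack[1] = 3-4 = -1 → [3, -1, 8, 6, 6]
i=2: stack[2] = (-1)-8 = -9 → [3, -1, -9, 6, 6]
i=3: stack[3] = (-9)-6 = -15 → [3, -1, -9, -15, 6]
i=4: stack[4] = (-15)-6 = -21 → [3, -1, -9, -15, -21]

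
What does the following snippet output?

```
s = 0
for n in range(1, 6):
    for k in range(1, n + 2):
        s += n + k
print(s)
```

125

n=1,k=1: s = 0+2 = 2
n=1,k=2: s = 2+3 = 5
n=2,k=1: s = 5+3 = 8
n=2,k=2: s = 8+4 = 12
n=2,k=3: s = 12+5 = 17
n=3,k=1: s = 17+4 = 21
n=3,k=2: s = 21+5 = 26
n=3,k=3: s = 26+6 = 32
n=3,k=4: s = 32+7 = 39
n=4,k=1: s = 39+5 = 44
n=4,k=2: s = 44+6 = 50
n=4,k=3: s = 50+7 = 57
n=4,k=4: s = 57+8 = 65
n=4,k=5: s = 65+9 = 74
n=5,k=1: s = 74+6 = 80
n=5,k=2: s = 80+7 = 87
n=5,k=3: s = 87+8 = 95
n=5,k=4: s = 95+9 = 104
n=5,k=5: s = 104+10 = 114
n=5,k=6: s = 114+11 = 125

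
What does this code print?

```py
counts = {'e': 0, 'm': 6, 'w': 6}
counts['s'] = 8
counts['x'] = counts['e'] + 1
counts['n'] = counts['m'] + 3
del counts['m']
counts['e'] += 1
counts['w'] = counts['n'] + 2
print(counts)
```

{'e': 1, 'w': 11, 's': 8, 'x': 1, 'n': 9}

counts['s'] = 8 → {'e': 0, 'm': 6, 'w': 6, 's': 8}
counts['x'] = counts['e']+1 = 1 → {'e': 0, 'm': 6, 'w': 6, 's': 8, 'x': 1}
counts['n'] = counts['m']+3 = 9 → {'e': 0, 'm': 6, 'w': 6, 's': 8, 'x': 1, 'n': 9}
del 'm' → {'e': 0, 'w': 6, 's': 8, 'x': 1, 'n': 9}
counts['e'] = 0+1 = 1 → {'e': 1, 'w': 6, 's': 8, 'x': 1, 'n': 9}
counts['w'] = counts['n']+2 = 11 → {'e': 1, 'w': 11, 's': 8, 'x': 1, 'n': 9}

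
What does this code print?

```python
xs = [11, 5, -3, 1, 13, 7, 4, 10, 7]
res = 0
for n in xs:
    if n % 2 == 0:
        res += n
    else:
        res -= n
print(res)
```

n=11: not even, res = 0-11 = -11
n=5: not even, res = (-11)-5 = -16
n=-3: not even, res = (-16)-(-3) = -13
n=1: not even, res = (-13)-1 = -14
n=13: not even, res = (-14)-13 = -27
n=7: not even, res = (-27)-7 = -34
n=4: even, res = (-34)+4 = -30
n=10: even, res = (-30)+10 = -20
n=7: not even, res = (-20)-7 = -27

-27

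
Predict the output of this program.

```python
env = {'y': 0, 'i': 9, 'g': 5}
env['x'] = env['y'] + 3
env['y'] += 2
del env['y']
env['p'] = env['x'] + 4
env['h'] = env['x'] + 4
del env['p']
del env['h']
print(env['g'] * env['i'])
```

45

env['x'] = env['y']+3 = 3 → {'y': 0, 'i': 9, 'g': 5, 'x': 3}
env['y'] = 0+2 = 2 → {'y': 2, 'i': 9, 'g': 5, 'x': 3}
del 'y' → {'i': 9, 'g': 5, 'x': 3}
env['p'] = env['x']+4 = 7 → {'i': 9, 'g': 5, 'x': 3, 'p': 7}
env['h'] = env['x']+4 = 7 → {'i': 9, 'g': 5, 'x': 3, 'p': 7, 'h': 7}
del 'p' → {'i': 9, 'g': 5, 'x': 3, 'h': 7}
del 'h' → {'i': 9, 'g': 5, 'x': 3}
env['g']*env['i'] = 5*9 = 45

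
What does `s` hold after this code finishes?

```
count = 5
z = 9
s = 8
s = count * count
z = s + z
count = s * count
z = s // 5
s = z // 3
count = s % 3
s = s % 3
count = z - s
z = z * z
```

s = 5*5 = 25
z = 25+9 = 34
count = 25*5 = 125
z = 25//5 = 5
s = 5//3 = 1
count = 1%3 = 1
s = 1%3 = 1
count = 5-1 = 4
z = 5*5 = 25

1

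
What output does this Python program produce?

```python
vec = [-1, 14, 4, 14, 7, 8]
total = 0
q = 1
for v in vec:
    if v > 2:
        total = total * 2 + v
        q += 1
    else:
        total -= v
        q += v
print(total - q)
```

v=-1: not >2, total = 0-(-1) = 1; q=0
v=14: >2, total = 1*2+14 = 16; q=1
v=4: >2, total = 16*2+4 = 36; q=2
v=14: >2, total = 36*2+14 = 86; q=3
v=7: >2, total = 86*2+7 = 179; q=4
v=8: >2, total = 179*2+8 = 366; q=5
total-q = 366-5 = 361

361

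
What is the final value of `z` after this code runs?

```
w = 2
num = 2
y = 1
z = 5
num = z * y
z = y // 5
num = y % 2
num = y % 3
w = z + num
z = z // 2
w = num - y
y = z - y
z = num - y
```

num = 5*1 = 5
z = 1//5 = 0
num = 1%2 = 1
num = 1%3 = 1
w = 0+1 = 1
z = 0//2 = 0
w = 1-1 = 0
y = 0-1 = -1
z = 1-(-1) = 2

2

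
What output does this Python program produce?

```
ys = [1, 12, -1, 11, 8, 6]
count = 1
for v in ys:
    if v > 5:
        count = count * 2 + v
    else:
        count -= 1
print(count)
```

v=1: not >5, count = 1-1 = 0
v=12: >5, count = 0*2+12 = 12
v=-1: not >5, count = 12-1 = 11
v=11: >5, count = 11*2+11 = 33
v=8: >5, count = 33*2+8 = 74
v=6: >5, count = 74*2+6 = 154

154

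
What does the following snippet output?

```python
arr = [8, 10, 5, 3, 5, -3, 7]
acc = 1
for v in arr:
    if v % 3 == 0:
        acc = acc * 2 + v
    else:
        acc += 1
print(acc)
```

v=8: not %3==0, acc = 1+1 = 2
v=10: not %3==0, acc = 2+1 = 3
v=5: not %3==0, acc = 3+1 = 4
v=3: %3==0, acc = 4*2+3 = 11
v=5: not %3==0, acc = 11+1 = 12
v=-3: %3==0, acc = 12*2+(-3) = 21
v=7: not %3==0, acc = 21+1 = 22

22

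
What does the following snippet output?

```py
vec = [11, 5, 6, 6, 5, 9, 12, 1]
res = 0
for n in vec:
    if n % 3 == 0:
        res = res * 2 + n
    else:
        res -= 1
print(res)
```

65

n=11: not %3==0, res = 0-1 = -1
n=5: not %3==0, res = (-1)-1 = -2
n=6: %3==0, res = (-2)*2+6 = 2
n=6: %3==0, res = 2*2+6 = 10
n=5: not %3==0, res = 10-1 = 9
n=9: %3==0, res = 9*2+9 = 27
n=12: %3==0, res = 27*2+12 = 66
n=1: not %3==0, res = 66-1 = 65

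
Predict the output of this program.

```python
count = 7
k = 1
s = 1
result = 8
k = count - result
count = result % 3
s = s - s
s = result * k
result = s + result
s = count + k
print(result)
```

k = 7-8 = -1
count = 8%3 = 2
s = 1-1 = 0
s = 8*(-1) = -8
result = (-8)+8 = 0
s = 2+(-1) = 1

0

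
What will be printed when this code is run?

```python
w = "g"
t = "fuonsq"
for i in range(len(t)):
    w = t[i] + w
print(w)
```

i=0: prepend 'f' → 'fg'
i=1: prepend 'u' → 'ufg'
i=2: prepend 'o' → 'oufg'
i=3: prepend 'n' → 'noufg'
i=4: prepend 's' → 'snoufg'
i=5: prepend 'q' → 'qsnoufg'

qsnoufg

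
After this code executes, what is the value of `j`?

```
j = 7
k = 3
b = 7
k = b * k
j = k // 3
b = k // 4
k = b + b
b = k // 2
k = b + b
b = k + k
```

7

k = 7*3 = 21
j = 21//3 = 7
b = 21//4 = 5
k = 5+5 = 10
b = 10//2 = 5
k = 5+5 = 10
b = 10+10 = 20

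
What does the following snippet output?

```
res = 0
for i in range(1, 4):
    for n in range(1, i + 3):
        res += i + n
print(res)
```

57

i=1,n=1: res = 0+2 = 2
i=1,n=2: res = 2+3 = 5
i=1,n=3: res = 5+4 = 9
i=2,n=1: res = 9+3 = 12
i=2,n=2: res = 12+4 = 16
i=2,n=3: res = 16+5 = 21
i=2,n=4: res = 21+6 = 27
i=3,n=1: res = 27+4 = 31
i=3,n=2: res = 31+5 = 36
i=3,n=3: res = 36+6 = 42
i=3,n=4: res = 42+7 = 49
i=3,n=5: res = 49+8 = 57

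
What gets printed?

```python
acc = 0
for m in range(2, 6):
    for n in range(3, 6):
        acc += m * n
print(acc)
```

m=2,n=3: acc = 0+6 = 6
m=2,n=4: acc = 6+8 = 14
m=2,n=5: acc = 14+10 = 24
m=3,n=3: acc = 24+9 = 33
m=3,n=4: acc = 33+12 = 45
m=3,n=5: acc = 45+15 = 60
m=4,n=3: acc = 60+12 = 72
m=4,n=4: acc = 72+16 = 88
m=4,n=5: acc = 88+20 = 108
m=5,n=3: acc = 108+15 = 123
m=5,n=4: acc = 123+20 = 143
m=5,n=5: acc = 143+25 = 168

168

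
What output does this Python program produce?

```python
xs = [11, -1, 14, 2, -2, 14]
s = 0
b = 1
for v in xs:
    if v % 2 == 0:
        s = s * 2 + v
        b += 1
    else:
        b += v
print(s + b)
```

v=11: not even; b=12
v=-1: not even; b=11
v=14: even, s = 0*2+14 = 14; b=12
v=2: even, s = 14*2+2 = 30; b=13
v=-2: even, s = 30*2+(-2) = 58; b=14
v=14: even, s = 58*2+14 = 130; b=15
s+b = 130+15 = 145

145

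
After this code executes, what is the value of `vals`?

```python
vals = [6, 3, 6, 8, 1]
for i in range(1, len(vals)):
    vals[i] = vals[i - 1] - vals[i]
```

[6, 3, -3, -11, -12]

i=1: vals[1] = 6-3 = 3 → [6, 3, 6, 8, 1]
i=2: vals[2] = 3-6 = -3 → [6, 3, -3, 8, 1]
i=3: vals[3] = (-3)-8 = -11 → [6, 3, -3, -11, 1]
i=4: vals[4] = (-11)-1 = -12 → [6, 3, -3, -11, -12]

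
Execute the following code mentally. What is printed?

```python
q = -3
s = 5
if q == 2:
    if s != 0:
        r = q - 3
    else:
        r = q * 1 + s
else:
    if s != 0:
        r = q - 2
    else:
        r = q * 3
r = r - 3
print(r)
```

q=-3, s=5
q == 2 is False; s != 0 is True
→ r = q - 2 = -5
r = (-5)-3 = -8

-8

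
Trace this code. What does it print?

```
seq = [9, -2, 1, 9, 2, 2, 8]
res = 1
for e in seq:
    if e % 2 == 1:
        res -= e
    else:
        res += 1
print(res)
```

e=9: odd, res = 1-9 = -8
e=-2: not odd, res = (-8)+1 = -7
e=1: odd, res = (-7)-1 = -8
e=9: odd, res = (-8)-9 = -17
e=2: not odd, res = (-17)+1 = -16
e=2: not odd, res = (-16)+1 = -15
e=8: not odd, res = (-15)+1 = -14

-14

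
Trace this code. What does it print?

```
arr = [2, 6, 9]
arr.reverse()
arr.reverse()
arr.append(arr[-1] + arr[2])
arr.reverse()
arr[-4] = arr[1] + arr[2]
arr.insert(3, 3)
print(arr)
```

[15, 9, 6, 3, 2]

reverse → [9, 6, 2]
reverse → [2, 6, 9]
append arr[-1]+arr[2] = 9+9 = 18 → [2, 6, 9, 18]
reverse → [18, 9, 6, 2]
arr[-4] = arr[1]+arr[2] = 9+6 = 15 → [15, 9, 6, 2]
insert 3 at 3 → [15, 9, 6, 3, 2]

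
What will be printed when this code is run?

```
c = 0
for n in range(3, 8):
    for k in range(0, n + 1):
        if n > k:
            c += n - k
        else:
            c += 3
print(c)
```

95

n=3,k=0: 3>0, c = 0+3 = 3
n=3,k=1: 3>1, c = 3+2 = 5
n=3,k=2: 3>2, c = 5+1 = 6
n=3,k=3: not 3>3, c = 6+3 = 9
n=4,k=0: 4>0, c = 9+4 = 13
n=4,k=1: 4>1, c = 13+3 = 16
n=4,k=2: 4>2, c = 16+2 = 18
n=4,k=3: 4>3, c = 18+1 = 19
n=4,k=4: not 4>4, c = 19+3 = 22
n=5,k=0: 5>0, c = 22+5 = 27
n=5,k=1: 5>1, c = 27+4 = 31
n=5,k=2: 5>2, c = 31+3 = 34
n=5,k=3: 5>3, c = 34+2 = 36
n=5,k=4: 5>4, c = 36+1 = 37
n=5,k=5: not 5>5, c = 37+3 = 40
n=6,k=0: 6>0, c = 40+6 = 46
n=6,k=1: 6>1, c = 46+5 = 51
n=6,k=2: 6>2, c = 51+4 = 55
n=6,k=3: 6>3, c = 55+3 = 58
n=6,k=4: 6>4, c = 58+2 = 60
n=6,k=5: 6>5, c = 60+1 = 61
n=6,k=6: not 6>6, c = 61+3 = 64
n=7,k=0: 7>0, c = 64+7 = 71
n=7,k=1: 7>1, c = 71+6 = 77
n=7,k=2: 7>2, c = 77+5 = 82
n=7,k=3: 7>3, c = 82+4 = 86
n=7,k=4: 7>4, c = 86+3 = 89
n=7,k=5: 7>5, c = 89+2 = 91
n=7,k=6: 7>6, c = 91+1 = 92
n=7,k=7: not 7>7, c = 92+3 = 95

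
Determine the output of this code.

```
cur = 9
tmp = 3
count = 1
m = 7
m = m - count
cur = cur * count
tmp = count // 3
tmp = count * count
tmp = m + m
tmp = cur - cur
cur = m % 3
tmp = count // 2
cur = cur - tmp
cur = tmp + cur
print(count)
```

m = 7-1 = 6
cur = 9*1 = 9
tmp = 1//3 = 0
tmp = 1*1 = 1
tmp = 6+6 = 12
tmp = 9-9 = 0
cur = 6%3 = 0
tmp = 1//2 = 0
cur = 0-0 = 0
cur = 0+0 = 0

1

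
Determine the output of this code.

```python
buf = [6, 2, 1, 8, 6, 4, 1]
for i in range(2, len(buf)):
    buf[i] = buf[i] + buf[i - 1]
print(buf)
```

[6, 2, 3, 11, 17, 21, 22]

i=2: buf[2] = 1+2 = 3 → [6, 2, 3, 8, 6, 4, 1]
i=3: buf[3] = 8+3 = 11 → [6, 2, 3, 11, 6, 4, 1]
i=4: buf[4] = 6+11 = 17 → [6, 2, 3, 11, 17, 4, 1]
i=5: buf[5] = 4+17 = 21 → [6, 2, 3, 11, 17, 21, 1]
i=6: buf[6] = 1+21 = 22 → [6, 2, 3, 11, 17, 21, 22]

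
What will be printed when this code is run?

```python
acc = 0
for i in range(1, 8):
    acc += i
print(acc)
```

i=1: acc = 0+1 = 1
i=2: acc = 1+2 = 3
i=3: acc = 3+3 = 6
i=4: acc = 6+4 = 10
i=5: acc = 10+5 = 15
i=6: acc = 15+6 = 21
i=7: acc = 21+7 = 28

28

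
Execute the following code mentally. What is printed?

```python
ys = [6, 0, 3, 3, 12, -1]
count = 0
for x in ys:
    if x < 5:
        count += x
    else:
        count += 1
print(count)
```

x=6: not <5, count = 0+1 = 1
x=0: <5, count = 1+0 = 1
x=3: <5, count = 1+3 = 4
x=3: <5, count = 4+3 = 7
x=12: not <5, count = 7+1 = 8
x=-1: <5, count = 8+(-1) = 7

7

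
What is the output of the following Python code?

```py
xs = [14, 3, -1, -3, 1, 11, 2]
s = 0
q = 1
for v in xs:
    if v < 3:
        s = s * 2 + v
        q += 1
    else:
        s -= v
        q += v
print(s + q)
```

v=14: not <3, s = 0-14 = -14; q=15
v=3: not <3, s = (-14)-3 = -17; q=18
v=-1: <3, s = (-17)*2+(-1) = -35; q=19
v=-3: <3, s = (-35)*2+(-3) = -73; q=20
v=1: <3, s = (-73)*2+1 = -145; q=21
v=11: not <3, s = (-145)-11 = -156; q=32
v=2: <3, s = (-156)*2+2 = -310; q=33
s+q = (-310)+33 = -277

-277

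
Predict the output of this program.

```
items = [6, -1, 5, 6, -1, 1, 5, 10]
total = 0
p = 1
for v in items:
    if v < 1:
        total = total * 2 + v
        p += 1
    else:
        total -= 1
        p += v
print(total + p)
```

22

v=6: not <1, total = 0-1 = -1; p=7
v=-1: <1, total = (-1)*2+(-1) = -3; p=8
v=5: not <1, total = (-3)-1 = -4; p=13
v=6: not <1, total = (-4)-1 = -5; p=19
v=-1: <1, total = (-5)*2+(-1) = -11; p=20
v=1: not <1, total = (-11)-1 = -12; p=21
v=5: not <1, total = (-12)-1 = -13; p=26
v=10: not <1, total = (-13)-1 = -14; p=36
total+p = (-14)+36 = 22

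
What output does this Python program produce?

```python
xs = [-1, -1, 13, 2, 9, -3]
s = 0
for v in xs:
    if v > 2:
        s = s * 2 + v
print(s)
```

v=-1: not >2
v=-1: not >2
v=13: >2, s = 0*2+13 = 13
v=2: not >2
v=9: >2, s = 13*2+9 = 35
v=-3: not >2

35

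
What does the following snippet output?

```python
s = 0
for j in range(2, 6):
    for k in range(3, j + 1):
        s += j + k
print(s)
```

48

j=3,k=3: s = 0+6 = 6
j=4,k=3: s = 6+7 = 13
j=4,k=4: s = 13+8 = 21
j=5,k=3: s = 21+8 = 29
j=5,k=4: s = 29+9 = 38
j=5,k=5: s = 38+10 = 48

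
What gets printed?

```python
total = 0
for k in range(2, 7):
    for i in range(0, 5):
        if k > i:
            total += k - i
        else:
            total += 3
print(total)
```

k=2,i=0: 2>0, total = 0+2 = 2
k=2,i=1: 2>1, total = 2+1 = 3
k=2,i=2: not 2>2, total = 3+3 = 6
k=2,i=3: not 2>3, total = 6+3 = 9
k=2,i=4: not 2>4, total = 9+3 = 12
k=3,i=0: 3>0, total = 12+3 = 15
k=3,i=1: 3>1, total = 15+2 = 17
k=3,i=2: 3>2, total = 17+1 = 18
k=3,i=3: not 3>3, total = 18+3 = 21
k=3,i=4: not 3>4, total = 21+3 = 24
k=4,i=0: 4>0, total = 24+4 = 28
k=4,i=1: 4>1, total = 28+3 = 31
k=4,i=2: 4>2, total = 31+2 = 33
k=4,i=3: 4>3, total = 33+1 = 34
k=4,i=4: not 4>4, total = 34+3 = 37
k=5,i=0: 5>0, total = 37+5 = 42
k=5,i=1: 5>1, total = 42+4 = 46
k=5,i=2: 5>2, total = 46+3 = 49
k=5,i=3: 5>3, total = 49+2 = 51
k=5,i=4: 5>4, total = 51+1 = 52
k=6,i=0: 6>0, total = 52+6 = 58
k=6,i=1: 6>1, total = 58+5 = 63
k=6,i=2: 6>2, total = 63+4 = 67
k=6,i=3: 6>3, total = 67+3 = 70
k=6,i=4: 6>4, total = 70+2 = 72

72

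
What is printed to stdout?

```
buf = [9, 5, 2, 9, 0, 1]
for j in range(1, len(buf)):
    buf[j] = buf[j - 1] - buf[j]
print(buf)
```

j=1: buf[1] = 9-5 = 4 → [9, 4, 2, 9, 0, 1]
j=2: buf[2] = 4-2 = 2 → [9, 4, 2, 9, 0, 1]
j=3: buf[3] = 2-9 = -7 → [9, 4, 2, -7, 0, 1]
j=4: buf[4] = (-7)-0 = -7 → [9, 4, 2, -7, -7, 1]
j=5: buf[5] = (-7)-1 = -8 → [9, 4, 2, -7, -7, -8]

[9, 4, 2, -7, -7, -8]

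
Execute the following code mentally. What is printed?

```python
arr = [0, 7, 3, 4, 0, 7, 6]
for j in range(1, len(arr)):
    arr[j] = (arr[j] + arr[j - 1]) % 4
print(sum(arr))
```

j=1: arr[1] = (7+0)%4 = 3 → [0, 3, 3, 4, 0, 7, 6]
j=2: arr[2] = (3+3)%4 = 2 → [0, 3, 2, 4, 0, 7, 6]
j=3: arr[3] = (4+2)%4 = 2 → [0, 3, 2, 2, 0, 7, 6]
j=4: arr[4] = (0+2)%4 = 2 → [0, 3, 2, 2, 2, 7, 6]
j=5: arr[5] = (7+2)%4 = 1 → [0, 3, 2, 2, 2, 1, 6]
j=6: arr[6] = (6+1)%4 = 3 → [0, 3, 2, 2, 2, 1, 3]
sum = 13

13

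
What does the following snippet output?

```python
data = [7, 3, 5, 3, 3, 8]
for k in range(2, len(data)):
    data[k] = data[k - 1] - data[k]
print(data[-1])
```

k=2: data[2] = 3-5 = -2 → [7, 3, -2, 3, 3, 8]
k=3: data[3] = (-2)-3 = -5 → [7, 3, -2, -5, 3, 8]
k=4: data[4] = (-5)-3 = -8 → [7, 3, -2, -5, -8, 8]
k=5: data[5] = (-8)-8 = -16 → [7, 3, -2, -5, -8, -16]

-16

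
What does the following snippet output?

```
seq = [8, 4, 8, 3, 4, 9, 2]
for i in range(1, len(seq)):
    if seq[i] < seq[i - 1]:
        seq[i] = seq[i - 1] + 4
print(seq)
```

i=1: 4<8, seq[1] = 8+4 = 12 → [8, 12, 8, 3, 4, 9, 2]
i=2: 8<12, seq[2] = 12+4 = 16 → [8, 12, 16, 3, 4, 9, 2]
i=3: 3<16, seq[3] = 16+4 = 20 → [8, 12, 16, 20, 4, 9, 2]
i=4: 4<20, seq[4] = 20+4 = 24 → [8, 12, 16, 20, 24, 9, 2]
i=5: 9<24, seq[5] = 24+4 = 28 → [8, 12, 16, 20, 24, 28, 2]
i=6: 2<28, seq[6] = 28+4 = 32 → [8, 12, 16, 20, 24, 28, 32]

[8, 12, 16, 20, 24, 28, 32]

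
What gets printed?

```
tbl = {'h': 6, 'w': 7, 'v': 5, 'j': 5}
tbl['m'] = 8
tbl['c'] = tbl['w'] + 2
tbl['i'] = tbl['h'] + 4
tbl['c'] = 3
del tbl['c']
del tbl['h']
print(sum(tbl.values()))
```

tbl['m'] = 8 → {'h': 6, 'w': 7, 'v': 5, 'j': 5, 'm': 8}
tbl['c'] = tbl['w']+2 = 9 → {'h': 6, 'w': 7, 'v': 5, 'j': 5, 'm': 8, 'c': 9}
tbl['i'] = tbl['h']+4 = 10 → {'h': 6, 'w': 7, 'v': 5, 'j': 5, 'm': 8, 'c': 9, 'i': 10}
tbl['c'] = 3 → {'h': 6, 'w': 7, 'v': 5, 'j': 5, 'm': 8, 'c': 3, 'i': 10}
del 'c' → {'h': 6, 'w': 7, 'v': 5, 'j': 5, 'm': 8, 'i': 10}
del 'h' → {'w': 7, 'v': 5, 'j': 5, 'm': 8, 'i': 10}
sum of values = 35

35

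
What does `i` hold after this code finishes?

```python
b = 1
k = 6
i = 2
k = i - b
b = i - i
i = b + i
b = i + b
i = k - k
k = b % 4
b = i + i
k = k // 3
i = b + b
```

k = 2-1 = 1
b = 2-2 = 0
i = 0+2 = 2
b = 2+0 = 2
i = 1-1 = 0
k = 2%4 = 2
b = 0+0 = 0
k = 2//3 = 0
i = 0+0 = 0

0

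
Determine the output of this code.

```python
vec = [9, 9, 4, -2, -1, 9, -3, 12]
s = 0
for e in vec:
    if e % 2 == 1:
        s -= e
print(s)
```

e=9: odd, s = 0-9 = -9
e=9: odd, s = (-9)-9 = -18
e=4: not odd
e=-2: not odd
e=-1: odd, s = (-18)-(-1) = -17
e=9: odd, s = (-17)-9 = -26
e=-3: odd, s = (-26)-(-3) = -23
e=12: not odd

-23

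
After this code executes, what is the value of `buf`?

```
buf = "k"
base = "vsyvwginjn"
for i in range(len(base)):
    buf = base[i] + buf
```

i=0: prepend 'v' → 'vk'
i=1: prepend 's' → 'svk'
i=2: prepend 'y' → 'ysvk'
i=3: prepend 'v' → 'vysvk'
i=4: prepend 'w' → 'wvysvk'
i=5: prepend 'g' → 'gwvysvk'
i=6: prepend 'i' → 'igwvysvk'
i=7: prepend 'n' → 'nigwvysvk'
i=8: prepend 'j' → 'jnigwvysvk'
i=9: prepend 'n' → 'njnigwvysvk'

'njnigwvysvk'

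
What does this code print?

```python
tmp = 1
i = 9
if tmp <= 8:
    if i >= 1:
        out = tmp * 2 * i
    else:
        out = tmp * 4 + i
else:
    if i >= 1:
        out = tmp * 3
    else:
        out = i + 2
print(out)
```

18

tmp=1, i=9
tmp <= 8 is True; i >= 1 is True
→ out = tmp * 2 * i = 18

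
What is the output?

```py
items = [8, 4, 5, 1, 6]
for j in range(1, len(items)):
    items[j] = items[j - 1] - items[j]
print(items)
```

j=1: items[1] = 8-4 = 4 → [8, 4, 5, 1, 6]
j=2: items[2] = 4-5 = -1 → [8, 4, -1, 1, 6]
j=3: items[3] = (-1)-1 = -2 → [8, 4, -1, -2, 6]
j=4: items[4] = (-2)-6 = -8 → [8, 4, -1, -2, -8]

[8, 4, -1, -2, -8]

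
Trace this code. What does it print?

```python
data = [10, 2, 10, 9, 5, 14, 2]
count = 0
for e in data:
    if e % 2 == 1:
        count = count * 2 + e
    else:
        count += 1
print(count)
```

37

e=10: not odd, count = 0+1 = 1
e=2: not odd, count = 1+1 = 2
e=10: not odd, count = 2+1 = 3
e=9: odd, count = 3*2+9 = 15
e=5: odd, count = 15*2+5 = 35
e=14: not odd, count = 35+1 = 36
e=2: not odd, count = 36+1 = 37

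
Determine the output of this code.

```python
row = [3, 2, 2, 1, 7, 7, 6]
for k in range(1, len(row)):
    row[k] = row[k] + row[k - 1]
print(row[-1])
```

k=1: row[1] = 2+3 = 5 → [3, 5, 2, 1, 7, 7, 6]
k=2: row[2] = 2+5 = 7 → [3, 5, 7, 1, 7, 7, 6]
k=3: row[3] = 1+7 = 8 → [3, 5, 7, 8, 7, 7, 6]
k=4: row[4] = 7+8 = 15 → [3, 5, 7, 8, 15, 7, 6]
k=5: row[5] = 7+15 = 22 → [3, 5, 7, 8, 15, 22, 6]
k=6: row[6] = 6+22 = 28 → [3, 5, 7, 8, 15, 22, 28]

28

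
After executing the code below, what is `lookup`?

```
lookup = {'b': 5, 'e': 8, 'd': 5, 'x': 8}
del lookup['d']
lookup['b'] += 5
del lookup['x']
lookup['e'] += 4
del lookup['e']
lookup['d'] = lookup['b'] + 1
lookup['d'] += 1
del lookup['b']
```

{'d': 12}

del 'd' → {'b': 5, 'e': 8, 'x': 8}
lookup['b'] = 5+5 = 10 → {'b': 10, 'e': 8, 'x': 8}
del 'x' → {'b': 10, 'e': 8}
lookup['e'] = 8+4 = 12 → {'b': 10, 'e': 12}
del 'e' → {'b': 10}
lookup['d'] = lookup['b']+1 = 11 → {'b': 10, 'd': 11}
lookup['d'] = 11+1 = 12 → {'b': 10, 'd': 12}
del 'b' → {'d': 12}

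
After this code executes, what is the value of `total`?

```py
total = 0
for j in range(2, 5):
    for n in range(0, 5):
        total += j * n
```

90

j=2,n=0: total = 0+0 = 0
j=2,n=1: total = 0+2 = 2
j=2,n=2: total = 2+4 = 6
j=2,n=3: total = 6+6 = 12
j=2,n=4: total = 12+8 = 20
j=3,n=0: total = 20+0 = 20
j=3,n=1: total = 20+3 = 23
j=3,n=2: total = 23+6 = 29
j=3,n=3: total = 29+9 = 38
j=3,n=4: total = 38+12 = 50
j=4,n=0: total = 50+0 = 50
j=4,n=1: total = 50+4 = 54
j=4,n=2: total = 54+8 = 62
j=4,n=3: total = 62+12 = 74
j=4,n=4: total = 74+16 = 90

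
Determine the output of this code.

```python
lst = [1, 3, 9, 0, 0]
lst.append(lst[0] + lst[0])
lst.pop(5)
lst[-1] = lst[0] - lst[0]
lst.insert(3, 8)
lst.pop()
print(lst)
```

append lst[0]+lst[0] = 1+1 = 2 → [1, 3, 9, 0, 0, 2]
pop(5) removes 2 → [1, 3, 9, 0, 0]
lst[-1] = lst[0]-lst[0] = 1-1 = 0 → [1, 3, 9, 0, 0]
insert 8 at 3 → [1, 3, 9, 8, 0, 0]
pop() removes 0 → [1, 3, 9, 8, 0]

[1, 3, 9, 8, 0]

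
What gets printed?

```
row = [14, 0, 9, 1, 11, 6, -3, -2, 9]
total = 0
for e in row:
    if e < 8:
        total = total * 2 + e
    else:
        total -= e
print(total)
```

-665

e=14: not <8, total = 0-14 = -14
e=0: <8, total = (-14)*2+0 = -28
e=9: not <8, total = (-28)-9 = -37
e=1: <8, total = (-37)*2+1 = -73
e=11: not <8, total = (-73)-11 = -84
e=6: <8, total = (-84)*2+6 = -162
e=-3: <8, total = (-162)*2+(-3) = -327
e=-2: <8, total = (-327)*2+(-2) = -656
e=9: not <8, total = (-656)-9 = -665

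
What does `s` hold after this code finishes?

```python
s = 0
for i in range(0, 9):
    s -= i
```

-36

i=0: s = 0-0 = 0
i=1: s = 0-1 = -1
i=2: s = (-1)-2 = -3
i=3: s = (-3)-3 = -6
i=4: s = (-6)-4 = -10
i=5: s = (-10)-5 = -15
i=6: s = (-15)-6 = -21
i=7: s = (-21)-7 = -28
i=8: s = (-28)-8 = -36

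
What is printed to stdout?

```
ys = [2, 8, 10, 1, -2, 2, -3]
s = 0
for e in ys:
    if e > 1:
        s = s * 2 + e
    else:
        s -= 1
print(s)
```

e=2: >1, s = 0*2+2 = 2
e=8: >1, s = 2*2+8 = 12
e=10: >1, s = 12*2+10 = 34
e=1: not >1, s = 34-1 = 33
e=-2: not >1, s = 33-1 = 32
e=2: >1, s = 32*2+2 = 66
e=-3: not >1, s = 66-1 = 65

65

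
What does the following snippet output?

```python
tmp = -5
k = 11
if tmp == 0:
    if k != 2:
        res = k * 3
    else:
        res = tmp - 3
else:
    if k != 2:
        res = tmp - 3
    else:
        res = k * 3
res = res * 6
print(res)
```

tmp=-5, k=11
tmp == 0 is False; k != 2 is True
→ res = tmp - 3 = -8
res = (-8)*6 = -48

-48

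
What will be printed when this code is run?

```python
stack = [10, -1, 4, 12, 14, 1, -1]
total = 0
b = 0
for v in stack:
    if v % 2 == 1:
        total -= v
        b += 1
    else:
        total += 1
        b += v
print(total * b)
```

215

v=10: not odd, total = 0+1 = 1; b=10
v=-1: odd, total = 1-(-1) = 2; b=11
v=4: not odd, total = 2+1 = 3; b=15
v=12: not odd, total = 3+1 = 4; b=27
v=14: not odd, total = 4+1 = 5; b=41
v=1: odd, total = 5-1 = 4; b=42
v=-1: odd, total = 4-(-1) = 5; b=43
total*b = 5*43 = 215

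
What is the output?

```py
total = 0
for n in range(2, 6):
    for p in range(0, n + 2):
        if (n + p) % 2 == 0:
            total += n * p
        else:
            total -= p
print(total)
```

54

n=2,p=0: even sum, total = 0+0 = 0
n=2,p=1: odd sum, total = 0-1 = -1
n=2,p=2: even sum, total = (-1)+4 = 3
n=2,p=3: odd sum, total = 3-3 = 0
n=3,p=0: odd sum, total = 0-0 = 0
n=3,p=1: even sum, total = 0+3 = 3
n=3,p=2: odd sum, total = 3-2 = 1
n=3,p=3: even sum, total = 1+9 = 10
n=3,p=4: odd sum, total = 10-4 = 6
n=4,p=0: even sum, total = 6+0 = 6
n=4,p=1: odd sum, total = 6-1 = 5
n=4,p=2: even sum, total = 5+8 = 13
n=4,p=3: odd sum, total = 13-3 = 10
n=4,p=4: even sum, total = 10+16 = 26
n=4,p=5: odd sum, total = 26-5 = 21
n=5,p=0: odd sum, total = 21-0 = 21
n=5,p=1: even sum, total = 21+5 = 26
n=5,p=2: odd sum, total = 26-2 = 24
n=5,p=3: even sum, total = 24+15 = 39
n=5,p=4: odd sum, total = 39-4 = 35
n=5,p=5: even sum, total = 35+25 = 60
n=5,p=6: odd sum, total = 60-6 = 54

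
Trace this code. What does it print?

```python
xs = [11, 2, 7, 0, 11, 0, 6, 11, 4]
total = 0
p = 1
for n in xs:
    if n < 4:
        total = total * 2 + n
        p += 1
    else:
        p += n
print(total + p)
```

n=11: not <4; p=12
n=2: <4, total = 0*2+2 = 2; p=13
n=7: not <4; p=20
n=0: <4, total = 2*2+0 = 4; p=21
n=11: not <4; p=32
n=0: <4, total = 4*2+0 = 8; p=33
n=6: not <4; p=39
n=11: not <4; p=50
n=4: not <4; p=54
total+p = 8+54 = 62

62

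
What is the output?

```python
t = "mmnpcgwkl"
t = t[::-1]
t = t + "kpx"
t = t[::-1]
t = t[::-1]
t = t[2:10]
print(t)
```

reverse → 'lkwgcpnmm'
+ 'kpx' → 'lkwgcpnmmkpx'
reverse → 'xpkmmnpcgwkl'
reverse → 'lkwgcpnmmkpx'
slice [2:10] → 'wgcpnmmk'

wgcpnmmk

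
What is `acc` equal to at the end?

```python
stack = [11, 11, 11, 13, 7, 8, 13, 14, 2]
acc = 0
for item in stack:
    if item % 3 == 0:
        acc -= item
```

item=11: not %3==0
item=11: not %3==0
item=11: not %3==0
item=13: not %3==0
item=7: not %3==0
item=8: not %3==0
item=13: not %3==0
item=14: not %3==0
item=2: not %3==0

0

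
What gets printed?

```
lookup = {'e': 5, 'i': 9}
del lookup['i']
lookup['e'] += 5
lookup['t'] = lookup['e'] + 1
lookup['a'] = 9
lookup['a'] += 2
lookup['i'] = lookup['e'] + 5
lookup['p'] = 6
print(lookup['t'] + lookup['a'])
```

22

del 'i' → {'e': 5}
lookup['e'] = 5+5 = 10 → {'e': 10}
lookup['t'] = lookup['e']+1 = 11 → {'e': 10, 't': 11}
lookup['a'] = 9 → {'e': 10, 't': 11, 'a': 9}
lookup['a'] = 9+2 = 11 → {'e': 10, 't': 11, 'a': 11}
lookup['i'] = lookup['e']+5 = 15 → {'e': 10, 't': 11, 'a': 11, 'i': 15}
lookup['p'] = 6 → {'e': 10, 't': 11, 'a': 11, 'i': 15, 'p': 6}
lookup['t']+lookup['a'] = 11+11 = 22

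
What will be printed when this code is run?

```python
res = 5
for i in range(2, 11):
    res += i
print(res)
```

59

i=2: res = 5+2 = 7
i=3: res = 7+3 = 10
i=4: res = 10+4 = 14
i=5: res = 14+5 = 19
i=6: res = 19+6 = 25
i=7: res = 25+7 = 32
i=8: res = 32+8 = 40
i=9: res = 40+9 = 49
i=10: res = 49+10 = 59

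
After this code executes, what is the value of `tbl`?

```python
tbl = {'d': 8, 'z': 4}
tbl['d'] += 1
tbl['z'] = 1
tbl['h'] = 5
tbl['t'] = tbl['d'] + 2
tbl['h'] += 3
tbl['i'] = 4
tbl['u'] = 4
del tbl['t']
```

tbl['d'] = 8+1 = 9 → {'d': 9, 'z': 4}
tbl['z'] = 1 → {'d': 9, 'z': 1}
tbl['h'] = 5 → {'d': 9, 'z': 1, 'h': 5}
tbl['t'] = tbl['d']+2 = 11 → {'d': 9, 'z': 1, 'h': 5, 't': 11}
tbl['h'] = 5+3 = 8 → {'d': 9, 'z': 1, 'h': 8, 't': 11}
tbl['i'] = 4 → {'d': 9, 'z': 1, 'h': 8, 't': 11, 'i': 4}
tbl['u'] = 4 → {'d': 9, 'z': 1, 'h': 8, 't': 11, 'i': 4, 'u': 4}
del 't' → {'d': 9, 'z': 1, 'h': 8, 'i': 4, 'u': 4}

{'d': 9, 'z': 1, 'h': 8, 'i': 4, 'u': 4}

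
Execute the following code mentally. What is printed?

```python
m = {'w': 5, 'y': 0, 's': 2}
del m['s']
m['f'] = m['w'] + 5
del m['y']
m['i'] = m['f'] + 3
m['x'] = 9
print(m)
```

del 's' → {'w': 5, 'y': 0}
m['f'] = m['w']+5 = 10 → {'w': 5, 'y': 0, 'f': 10}
del 'y' → {'w': 5, 'f': 10}
m['i'] = m['f']+3 = 13 → {'w': 5, 'f': 10, 'i': 13}
m['x'] = 9 → {'w': 5, 'f': 10, 'i': 13, 'x': 9}

{'w': 5, 'f': 10, 'i': 13, 'x': 9}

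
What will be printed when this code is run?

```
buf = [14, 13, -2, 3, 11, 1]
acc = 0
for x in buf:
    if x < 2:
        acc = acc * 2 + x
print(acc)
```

-3

x=14: not <2
x=13: not <2
x=-2: <2, acc = 0*2+(-2) = -2
x=3: not <2
x=11: not <2
x=1: <2, acc = (-2)*2+1 = -3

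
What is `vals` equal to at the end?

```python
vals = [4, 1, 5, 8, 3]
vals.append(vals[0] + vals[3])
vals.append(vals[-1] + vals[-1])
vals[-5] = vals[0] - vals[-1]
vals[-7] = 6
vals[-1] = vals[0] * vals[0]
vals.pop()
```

append vals[0]+vals[3] = 4+8 = 12 → [4, 1, 5, 8, 3, 12]
append vals[-1]+vals[-1] = 12+12 = 24 → [4, 1, 5, 8, 3, 12, 24]
vals[-5] = vals[0]-vals[-1] = 4-24 = -20 → [4, 1, -20, 8, 3, 12, 24]
vals[-7] = 6 → [6, 1, -20, 8, 3, 12, 24]
vals[-1] = vals[0]*vals[0] = 6*6 = 36 → [6, 1, -20, 8, 3, 12, 36]
pop() removes 36 → [6, 1, -20, 8, 3, 12]

[6, 1, -20, 8, 3, 12]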